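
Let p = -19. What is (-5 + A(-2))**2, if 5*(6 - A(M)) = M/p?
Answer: 8649/9025 ≈ 0.95834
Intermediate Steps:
A(M) = 6 + M/95 (A(M) = 6 - M/(5*(-19)) = 6 - M*(-1)/(5*19) = 6 - (-1)*M/95 = 6 + M/95)
(-5 + A(-2))**2 = (-5 + (6 + (1/95)*(-2)))**2 = (-5 + (6 - 2/95))**2 = (-5 + 568/95)**2 = (93/95)**2 = 8649/9025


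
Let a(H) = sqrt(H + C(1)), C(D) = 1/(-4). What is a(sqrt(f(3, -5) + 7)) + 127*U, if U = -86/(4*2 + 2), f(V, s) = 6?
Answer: -5461/5 + sqrt(-1 + 4*sqrt(13))/2 ≈ -1090.4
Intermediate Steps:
C(D) = -1/4
U = -43/5 (U = -86/(8 + 2) = -86/10 = -86*1/10 = -43/5 ≈ -8.6000)
a(H) = sqrt(-1/4 + H) (a(H) = sqrt(H - 1/4) = sqrt(-1/4 + H))
a(sqrt(f(3, -5) + 7)) + 127*U = sqrt(-1 + 4*sqrt(6 + 7))/2 + 127*(-43/5) = sqrt(-1 + 4*sqrt(13))/2 - 5461/5 = -5461/5 + sqrt(-1 + 4*sqrt(13))/2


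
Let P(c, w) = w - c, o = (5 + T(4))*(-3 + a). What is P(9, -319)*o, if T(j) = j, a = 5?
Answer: -5904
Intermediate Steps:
o = 18 (o = (5 + 4)*(-3 + 5) = 9*2 = 18)
P(9, -319)*o = (-319 - 1*9)*18 = (-319 - 9)*18 = -328*18 = -5904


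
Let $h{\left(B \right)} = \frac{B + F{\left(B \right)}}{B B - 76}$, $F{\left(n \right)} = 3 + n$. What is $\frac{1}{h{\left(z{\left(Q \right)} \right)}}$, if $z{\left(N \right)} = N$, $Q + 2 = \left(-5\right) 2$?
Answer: $- \frac{68}{21} \approx -3.2381$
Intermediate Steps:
$Q = -12$ ($Q = -2 - 10 = -12$)
$h{\left(B \right)} = \frac{3 + 2 B}{-76 + B^{2}}$ ($h{\left(B \right)} = \frac{B + \left(3 + B\right)}{B B - 76} = \frac{3 + 2 B}{B^{2} - 76} = \frac{3 + 2 B}{-76 + B^{2}}$)
$\frac{1}{h{\left(z{\left(Q \right)} \right)}} = \frac{1}{\frac{1}{-76 + \left(-12\right)^{2}} \left(3 + 2 \left(-12\right)\right)} = \frac{1}{\frac{1}{-76 + 144} \left(3 - 24\right)} = \frac{1}{\frac{1}{68} \left(-21\right)} = \frac{1}{- \frac{21}{68}} = - \frac{68}{21}$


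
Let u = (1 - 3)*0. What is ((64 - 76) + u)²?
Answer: 144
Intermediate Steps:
u = 0 (u = -2*0 = 0)
((64 - 76) + u)² = ((64 - 76) + 0)² = (-12 + 0)² = (-12)² = 144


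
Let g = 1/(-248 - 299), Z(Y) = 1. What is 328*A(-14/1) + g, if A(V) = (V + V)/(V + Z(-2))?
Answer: 5023635/7111 ≈ 706.46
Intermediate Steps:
g = -1/547 (g = 1/(-547) = -1/547 ≈ -0.0018282)
A(V) = 2*V/(1 + V) (A(V) = (V + V)/(V + 1) = (2*V)/(1 + V) = 2*V/(1 + V))
328*A(-14/1) + g = 328*(2*(-14/1)/(1 - 14/1)) - 1/547 = 328*(2*(-14*1)/(1 - 14*1)) - 1/547 = 328*(2*(-14)/(1 - 14)) - 1/547 = 328*(2*(-14)/(-13)) - 1/547 = 328*(2*(-14)*(-1/13)) - 1/547 = 328*(28/13) - 1/547 = 9184/13 - 1/547 = 5023635/7111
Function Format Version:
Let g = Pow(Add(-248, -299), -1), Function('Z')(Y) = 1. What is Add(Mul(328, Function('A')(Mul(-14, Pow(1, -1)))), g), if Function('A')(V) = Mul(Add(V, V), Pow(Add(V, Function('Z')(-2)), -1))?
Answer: Rational(5023635, 7111) ≈ 706.46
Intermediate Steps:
g = Rational(-1, 547) (g = Pow(-547, -1) = Rational(-1, 547) ≈ -0.0018282)
Function('A')(V) = Mul(2, V, Pow(Add(1, V), -1)) (Function('A')(V) = Mul(Add(V, V), Pow(Add(V, 1), -1)) = Mul(Mul(2, V), Pow(Add(1, V), -1)) = Mul(2, V, Pow(Add(1, V), -1)))
Add(Mul(328, Function('A')(Mul(-14, Pow(1, -1)))), g) = Add(Mul(328, Mul(2, Mul(-14, Pow(1, -1)), Pow(Add(1, Mul(-14, Pow(1, -1))), -1))), Rational(-1, 547)) = Add(Mul(328, Mul(2, Mul(-14, 1), Pow(Add(1, Mul(-14, 1)), -1))), Rational(-1, 547)) = Add(Mul(328, Mul(2, -14, Pow(Add(1, -14), -1))), Rational(-1, 547)) = Add(Mul(328, Mul(2, -14, Pow(-13, -1))), Rational(-1, 547)) = Add(Mul(328, Mul(2, -14, Rational(-1, 13))), Rational(-1, 547)) = Add(Mul(328, Rational(28, 13)), Rational(-1, 547)) = Add(Rational(9184, 13), Rational(-1, 547)) = Rational(5023635, 7111)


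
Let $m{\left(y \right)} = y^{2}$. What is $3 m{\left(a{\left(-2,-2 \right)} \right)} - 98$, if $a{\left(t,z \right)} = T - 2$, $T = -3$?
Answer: $-23$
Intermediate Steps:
$a{\left(t,z \right)} = -5$ ($a{\left(t,z \right)} = -3 - 2 = -5$)
$3 m{\left(a{\left(-2,-2 \right)} \right)} - 98 = 3 \left(-5\right)^{2} - 98 = 3 \cdot 25 - 98 = 75 - 98 = -23$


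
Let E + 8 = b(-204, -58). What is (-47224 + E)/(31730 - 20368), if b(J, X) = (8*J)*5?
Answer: -27696/5681 ≈ -4.8752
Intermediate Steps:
b(J, X) = 40*J
E = -8168 (E = -8 + 40*(-204) = -8 - 8160 = -8168)
(-47224 + E)/(31730 - 20368) = (-47224 - 8168)/(31730 - 20368) = -55392/11362 = -55392*1/11362 = -27696/5681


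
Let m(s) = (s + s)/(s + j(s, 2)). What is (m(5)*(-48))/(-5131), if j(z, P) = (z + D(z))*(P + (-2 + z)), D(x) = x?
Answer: 96/56441 ≈ 0.0017009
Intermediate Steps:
j(z, P) = 2*z*(-2 + P + z) (j(z, P) = (z + z)*(P + (-2 + z)) = (2*z)*(-2 + P + z) = 2*z*(-2 + P + z))
m(s) = 2*s/(s + 2*s²) (m(s) = (s + s)/(s + 2*s*(-2 + 2 + s)) = (2*s)/(s + 2*s*s) = (2*s)/(s + 2*s²) = 2*s/(s + 2*s²))
(m(5)*(-48))/(-5131) = ((2/(1 + 2*5))*(-48))/(-5131) = ((2/(1 + 10))*(-48))*(-1/5131) = ((2/11)*(-48))*(-1/5131) = -96/11*(-1/5131) = 96/56441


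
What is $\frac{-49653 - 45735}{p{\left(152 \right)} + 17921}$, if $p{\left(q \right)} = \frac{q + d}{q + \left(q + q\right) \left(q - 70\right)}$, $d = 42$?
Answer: $- \frac{1196165520}{224729437} \approx -5.3227$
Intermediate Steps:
$p{\left(q \right)} = \frac{42 + q}{q + 2 q \left(-70 + q\right)}$ ($p{\left(q \right)} = \frac{q + 42}{q + \left(q + q\right) \left(q - 70\right)} = \frac{42 + q}{q + 2 q \left(-70 + q\right)}$)
$\frac{-49653 - 45735}{p{\left(152 \right)} + 17921} = \frac{-49653 - 45735}{\frac{42 + 152}{152 \left(-139 + 2 \cdot 152\right)} + 17921} = - \frac{95388}{\frac{1}{152} \frac{1}{-139 + 304} \cdot 194 + 17921} = - \frac{95388}{\frac{1}{152} \cdot \frac{1}{165} \cdot 194 + 17921} = - \frac{95388}{\frac{97}{12540} + 17921} = - \frac{95388}{\frac{224729437}{12540}} = \left(-95388\right) \frac{12540}{224729437} = - \frac{1196165520}{224729437}$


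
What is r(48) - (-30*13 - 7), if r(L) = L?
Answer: 445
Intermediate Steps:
r(48) - (-30*13 - 7) = 48 - (-30*13 - 7) = 48 - (-390 - 7) = 48 - 1*(-397) = 48 + 397 = 445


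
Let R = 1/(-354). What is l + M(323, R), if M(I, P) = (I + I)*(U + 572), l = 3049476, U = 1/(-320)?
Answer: 547037757/160 ≈ 3.4190e+6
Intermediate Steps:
U = -1/320 ≈ -0.0031250
R = -1/354 ≈ -0.0028249
M(I, P) = 183039*I/160 (M(I, P) = (I + I)*(-1/320 + 572) = (2*I)*(183039/320) = 183039*I/160)
l + M(323, R) = 3049476 + (183039/160)*323 = 3049476 + 59121597/160 = 547037757/160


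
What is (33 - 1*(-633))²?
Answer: 443556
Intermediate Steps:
(33 - 1*(-633))² = (33 + 633)² = 666² = 443556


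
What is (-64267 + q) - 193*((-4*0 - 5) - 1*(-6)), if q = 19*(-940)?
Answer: -82320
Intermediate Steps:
q = -17860
(-64267 + q) - 193*((-4*0 - 5) - 1*(-6)) = (-64267 - 17860) - 193*((-4*0 - 5) - 1*(-6)) = -82127 - 193*((0 - 5) + 6) = -82127 - 193*(-5 + 6) = -82127 - 193*1 = -82127 - 193 = -82320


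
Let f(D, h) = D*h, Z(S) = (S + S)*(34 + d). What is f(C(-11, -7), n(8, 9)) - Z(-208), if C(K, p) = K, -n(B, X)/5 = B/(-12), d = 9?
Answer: 53554/3 ≈ 17851.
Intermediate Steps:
n(B, X) = 5*B/12 (n(B, X) = -5*B/(-12) = -5*B*(-1)/12 = -(-5)*B/12 = 5*B/12)
Z(S) = 86*S (Z(S) = (S + S)*(34 + 9) = (2*S)*43 = 86*S)
f(C(-11, -7), n(8, 9)) - Z(-208) = -55*8/12 - 86*(-208) = -11*10/3 - 1*(-17888) = -110/3 + 17888 = 53554/3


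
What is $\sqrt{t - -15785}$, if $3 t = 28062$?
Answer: $\sqrt{25139} \approx 158.55$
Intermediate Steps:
$t = 9354$ ($t = \frac{1}{3} \cdot 28062 = 9354$)
$\sqrt{t - -15785} = \sqrt{9354 - -15785} = \sqrt{9354 + 15785} = \sqrt{25139}$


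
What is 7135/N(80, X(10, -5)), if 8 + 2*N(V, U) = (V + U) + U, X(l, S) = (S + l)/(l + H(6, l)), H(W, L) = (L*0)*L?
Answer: 14270/73 ≈ 195.48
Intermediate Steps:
H(W, L) = 0 (H(W, L) = 0*L = 0)
X(l, S) = (S + l)/l (X(l, S) = (S + l)/(l + 0) = (S + l)/l)
N(V, U) = -4 + U + V/2 (N(V, U) = -4 + ((V + U) + U)/2 = -4 + ((U + V) + U)/2 = -4 + (V + 2*U)/2 = -4 + (U + V/2) = -4 + U + V/2)
7135/N(80, X(10, -5)) = 7135/(-4 + (-5 + 10)/10 + (1/2)*80) = 7135/(-4 + (1/10)*5 + 40) = 7135/(-4 + 1/2 + 40) = 7135/(73/2) = 7135*(2/73) = 14270/73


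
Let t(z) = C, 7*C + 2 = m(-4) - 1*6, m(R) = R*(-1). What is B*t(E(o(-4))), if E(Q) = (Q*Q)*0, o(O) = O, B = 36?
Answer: -144/7 ≈ -20.571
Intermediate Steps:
m(R) = -R
E(Q) = 0 (E(Q) = Q**2*0 = 0)
C = -4/7 (C = -2/7 + (-1*(-4) - 1*6)/7 = -2/7 + (4 - 6)/7 = -2/7 + (1/7)*(-2) = -2/7 - 2/7 = -4/7 ≈ -0.57143)
t(z) = -4/7
B*t(E(o(-4))) = 36*(-4/7) = -144/7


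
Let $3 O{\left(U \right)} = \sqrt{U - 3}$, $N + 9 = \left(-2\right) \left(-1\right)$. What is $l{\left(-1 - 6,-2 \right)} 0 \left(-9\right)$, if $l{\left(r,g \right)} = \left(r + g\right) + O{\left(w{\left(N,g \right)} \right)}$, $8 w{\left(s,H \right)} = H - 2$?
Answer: $0$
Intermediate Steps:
$N = -7$ ($N = -9 - -2 = -9 + 2 = -7$)
$w{\left(s,H \right)} = - \frac{1}{4} + \frac{H}{8}$ ($w{\left(s,H \right)} = \frac{H - 2}{8} = \frac{-2 + H}{8} = - \frac{1}{4} + \frac{H}{8}$)
$O{\left(U \right)} = \frac{\sqrt{-3 + U}}{3}$ ($O{\left(U \right)} = \frac{\sqrt{U - 3}}{3} = \frac{\sqrt{-3 + U}}{3}$)
$l{\left(r,g \right)} = g + r + \frac{\sqrt{- \frac{13}{4} + \frac{g}{8}}}{3}$ ($l{\left(r,g \right)} = \left(r + g\right) + \frac{\sqrt{-3 + \left(- \frac{1}{4} + \frac{g}{8}\right)}}{3} = \left(g + r\right) + \frac{\sqrt{- \frac{13}{4} + \frac{g}{8}}}{3} = g + r + \frac{\sqrt{- \frac{13}{4} + \frac{g}{8}}}{3}$)
$l{\left(-1 - 6,-2 \right)} 0 \left(-9\right) = \left(-2 - 7 + \frac{\sqrt{-52 + 2 \left(-2\right)}}{12}\right) 0 \left(-9\right) = \left(-2 - 7 + \frac{\sqrt{-52 - 4}}{12}\right) 0 \left(-9\right) = \left(-2 - 7 + \frac{\sqrt{-56}}{12}\right) 0 \left(-9\right) = \left(-2 - 7 + \frac{2 i \sqrt{14}}{12}\right) 0 \left(-9\right) = \left(-2 - 7 + \frac{i \sqrt{14}}{6}\right) 0 \left(-9\right) = \left(-9 + \frac{i \sqrt{14}}{6}\right) 0 \left(-9\right) = 0 \left(-9\right) = 0$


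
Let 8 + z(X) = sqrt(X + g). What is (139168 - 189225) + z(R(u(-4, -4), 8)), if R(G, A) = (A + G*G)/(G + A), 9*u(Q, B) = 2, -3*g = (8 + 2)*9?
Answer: -50065 + 8*I*sqrt(5587)/111 ≈ -50065.0 + 5.3871*I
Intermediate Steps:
g = -30 (g = -(8 + 2)*9/3 = -10*9/3 = -1/3*90 = -30)
u(Q, B) = 2/9 (u(Q, B) = (1/9)*2 = 2/9)
R(G, A) = (A + G**2)/(A + G)
z(X) = -8 + sqrt(-30 + X) (z(X) = -8 + sqrt(X - 30) = -8 + sqrt(-30 + X))
(139168 - 189225) + z(R(u(-4, -4), 8)) = (139168 - 189225) + (-8 + sqrt(-30 + (8 + (2/9)**2)/(8 + 2/9))) = -50057 + (-8 + sqrt(-30 + (8 + 4/81)/(74/9))) = -50057 + (-8 + sqrt(-30 + (9/74)*(652/81))) = -50057 + (-8 + sqrt(-30 + 326/333)) = -50057 + (-8 + sqrt(-9664/333)) = -50057 + (-8 + 8*I*sqrt(5587)/111) = -50065 + 8*I*sqrt(5587)/111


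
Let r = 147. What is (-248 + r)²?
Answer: 10201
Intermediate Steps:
(-248 + r)² = (-248 + 147)² = (-101)² = 10201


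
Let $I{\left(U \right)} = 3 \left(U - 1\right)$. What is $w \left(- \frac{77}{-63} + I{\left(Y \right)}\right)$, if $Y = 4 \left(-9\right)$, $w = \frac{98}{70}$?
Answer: $- \frac{6916}{45} \approx -153.69$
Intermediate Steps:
$w = \frac{7}{5}$ ($w = 98 \cdot \frac{1}{70} = \frac{7}{5} \approx 1.4$)
$Y = -36$
$I{\left(U \right)} = -3 + 3 U$ ($I{\left(U \right)} = 3 \left(-1 + U\right) = -3 + 3 U$)
$w \left(- \frac{77}{-63} + I{\left(Y \right)}\right) = \frac{7 \left(- \frac{77}{-63} + \left(-3 + 3 \left(-36\right)\right)\right)}{5} = \frac{7 \left(\left(-77\right) \left(- \frac{1}{63}\right) - 111\right)}{5} = \frac{7 \left(\frac{11}{9} - 111\right)}{5} = \frac{7}{5} \left(- \frac{988}{9}\right) = - \frac{6916}{45}$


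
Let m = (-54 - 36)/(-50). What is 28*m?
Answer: 252/5 ≈ 50.400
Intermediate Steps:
m = 9/5 (m = -90*(-1/50) = 9/5 ≈ 1.8000)
28*m = 28*(9/5) = 252/5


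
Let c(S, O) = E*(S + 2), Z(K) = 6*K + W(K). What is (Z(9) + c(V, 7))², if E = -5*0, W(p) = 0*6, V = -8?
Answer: 2916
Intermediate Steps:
W(p) = 0
E = 0
Z(K) = 6*K (Z(K) = 6*K + 0 = 6*K)
c(S, O) = 0 (c(S, O) = 0*(S + 2) = 0*(2 + S) = 0)
(Z(9) + c(V, 7))² = (6*9 + 0)² = (54 + 0)² = 54² = 2916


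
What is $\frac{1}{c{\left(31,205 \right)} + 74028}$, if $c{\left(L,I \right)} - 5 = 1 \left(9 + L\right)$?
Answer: $\frac{1}{74073} \approx 1.35 \cdot 10^{-5}$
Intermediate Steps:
$c{\left(L,I \right)} = 14 + L$ ($c{\left(L,I \right)} = 5 + 1 \left(9 + L\right) = 5 + \left(9 + L\right) = 14 + L$)
$\frac{1}{c{\left(31,205 \right)} + 74028} = \frac{1}{\left(14 + 31\right) + 74028} = \frac{1}{45 + 74028} = \frac{1}{74073}$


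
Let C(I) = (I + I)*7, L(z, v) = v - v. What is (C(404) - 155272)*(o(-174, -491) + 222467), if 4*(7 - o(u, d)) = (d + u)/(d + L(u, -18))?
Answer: -16343239088484/491 ≈ -3.3286e+10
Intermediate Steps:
L(z, v) = 0
o(u, d) = 7 - (d + u)/(4*d) (o(u, d) = 7 - (d + u)/(4*(d + 0)) = 7 - (d + u)/(4*d))
C(I) = 14*I (C(I) = (2*I)*7 = 14*I)
(C(404) - 155272)*(o(-174, -491) + 222467) = (14*404 - 155272)*((¼)*(-1*(-174) + 27*(-491))/(-491) + 222467) = (5656 - 155272)*((¼)*(-1/491)*(174 - 13257) + 222467) = -149616*((¼)*(-1/491)*(-13083) + 222467) = -149616*(13083/1964 + 222467) = -149616*436938271/1964 = -16343239088484/491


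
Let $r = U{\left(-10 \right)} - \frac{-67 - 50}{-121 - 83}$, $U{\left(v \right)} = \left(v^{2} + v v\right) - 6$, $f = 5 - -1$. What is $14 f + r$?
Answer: $\frac{18865}{68} \approx 277.43$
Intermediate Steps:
$f = 6$ ($f = 5 + 1 = 6$)
$U{\left(v \right)} = -6 + 2 v^{2}$ ($U{\left(v \right)} = \left(v^{2} + v^{2}\right) - 6 = 2 v^{2} - 6 = -6 + 2 v^{2}$)
$r = \frac{13153}{68}$ ($r = \left(-6 + 2 \left(-10\right)^{2}\right) - \frac{-67 - 50}{-121 - 83} = \left(-6 + 2 \cdot 100\right) - - \frac{117}{-204} = \left(-6 + 200\right) - \left(-117\right) \left(- \frac{1}{204}\right) = 194 - \frac{39}{68} = \frac{13153}{68} \approx 193.43$)
$14 f + r = 14 \cdot 6 + \frac{13153}{68} = 84 + \frac{13153}{68} = \frac{18865}{68}$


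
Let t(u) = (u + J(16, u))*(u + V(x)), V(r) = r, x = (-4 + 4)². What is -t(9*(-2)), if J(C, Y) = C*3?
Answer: 540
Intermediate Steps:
x = 0 (x = 0² = 0)
J(C, Y) = 3*C
t(u) = u*(48 + u) (t(u) = (u + 3*16)*(u + 0) = (u + 48)*u = (48 + u)*u = u*(48 + u))
-t(9*(-2)) = -9*(-2)*(48 + 9*(-2)) = -(-18)*(48 - 18) = -(-18)*30 = -1*(-540) = 540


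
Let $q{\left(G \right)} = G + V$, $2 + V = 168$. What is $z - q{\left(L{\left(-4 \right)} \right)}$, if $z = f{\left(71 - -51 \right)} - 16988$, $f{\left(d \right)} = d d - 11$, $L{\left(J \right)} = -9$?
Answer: $-2272$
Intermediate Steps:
$V = 166$ ($V = -2 + 168 = 166$)
$f{\left(d \right)} = -11 + d^{2}$ ($f{\left(d \right)} = d^{2} - 11 = -11 + d^{2}$)
$z = -2115$ ($z = \left(-11 + \left(71 - -51\right)^{2}\right) - 16988 = \left(-11 + \left(71 + 51\right)^{2}\right) - 16988 = \left(-11 + 122^{2}\right) - 16988 = \left(-11 + 14884\right) - 16988 = 14873 - 16988 = -2115$)
$q{\left(G \right)} = 166 + G$ ($q{\left(G \right)} = G + 166 = 166 + G$)
$z - q{\left(L{\left(-4 \right)} \right)} = -2115 - \left(166 - 9\right) = -2115 - 157 = -2272$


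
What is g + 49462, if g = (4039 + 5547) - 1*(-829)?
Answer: 59877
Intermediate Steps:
g = 10415 (g = 9586 + 829 = 10415)
g + 49462 = 10415 + 49462 = 59877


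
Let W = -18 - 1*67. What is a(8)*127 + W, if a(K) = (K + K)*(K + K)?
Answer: 32427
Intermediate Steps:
W = -85 (W = -18 - 67 = -85)
a(K) = 4*K² (a(K) = (2*K)*(2*K) = 4*K²)
a(8)*127 + W = (4*8²)*127 - 85 = (4*64)*127 - 85 = 256*127 - 85 = 32512 - 85 = 32427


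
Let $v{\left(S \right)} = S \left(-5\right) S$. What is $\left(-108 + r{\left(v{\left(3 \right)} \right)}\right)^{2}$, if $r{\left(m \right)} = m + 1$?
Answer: $23104$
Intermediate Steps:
$v{\left(S \right)} = - 5 S^{2}$ ($v{\left(S \right)} = - 5 S S = - 5 S^{2}$)
$r{\left(m \right)} = 1 + m$
$\left(-108 + r{\left(v{\left(3 \right)} \right)}\right)^{2} = \left(-108 + \left(1 - 5 \cdot 3^{2}\right)\right)^{2} = \left(-108 + \left(1 - 45\right)\right)^{2} = \left(-108 - 44\right)^{2} = \left(-152\right)^{2} = 23104$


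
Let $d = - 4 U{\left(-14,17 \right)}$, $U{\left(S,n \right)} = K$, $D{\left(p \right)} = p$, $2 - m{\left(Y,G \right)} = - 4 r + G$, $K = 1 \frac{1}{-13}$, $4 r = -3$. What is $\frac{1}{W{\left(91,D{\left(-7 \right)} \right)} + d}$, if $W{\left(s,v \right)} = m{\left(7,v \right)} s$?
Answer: $\frac{13}{7102} \approx 0.0018305$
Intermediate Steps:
$r = - \frac{3}{4}$ ($r = \frac{1}{4} \left(-3\right) = - \frac{3}{4} \approx -0.75$)
$K = - \frac{1}{13}$ ($K = 1 \left(- \frac{1}{13}\right) = - \frac{1}{13} \approx -0.076923$)
$m{\left(Y,G \right)} = -1 - G$ ($m{\left(Y,G \right)} = 2 - \left(\left(-4\right) \left(- \frac{3}{4}\right) + G\right) = 2 - \left(3 + G\right) = -1 - G$)
$U{\left(S,n \right)} = - \frac{1}{13}$
$d = \frac{4}{13}$ ($d = \left(-4\right) \left(- \frac{1}{13}\right) = \frac{4}{13} \approx 0.30769$)
$W{\left(s,v \right)} = s \left(-1 - v\right)$ ($W{\left(s,v \right)} = \left(-1 - v\right) s = s \left(-1 - v\right)$)
$\frac{1}{W{\left(91,D{\left(-7 \right)} \right)} + d} = \frac{1}{\left(-1\right) 91 \left(1 - 7\right) + \frac{4}{13}} = \frac{1}{\left(-1\right) 91 \left(-6\right) + \frac{4}{13}} = \frac{1}{546 + \frac{4}{13}} = \frac{1}{\frac{7102}{13}} = \frac{13}{7102}$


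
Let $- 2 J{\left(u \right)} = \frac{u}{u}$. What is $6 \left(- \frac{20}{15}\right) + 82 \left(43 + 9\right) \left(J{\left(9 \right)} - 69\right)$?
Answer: $-296356$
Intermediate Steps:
$J{\left(u \right)} = - \frac{1}{2}$ ($J{\left(u \right)} = - \frac{u \frac{1}{u}}{2} = \left(- \frac{1}{2}\right) 1 = - \frac{1}{2}$)
$6 \left(- \frac{20}{15}\right) + 82 \left(43 + 9\right) \left(J{\left(9 \right)} - 69\right) = 6 \left(- \frac{20}{15}\right) + 82 \left(43 + 9\right) \left(- \frac{1}{2} - 69\right) = 6 \left(\left(-20\right) \frac{1}{15}\right) + 82 \cdot 52 \left(- \frac{139}{2}\right) = 6 \left(- \frac{4}{3}\right) + 82 \left(-3614\right) = -8 - 296348 = -296356$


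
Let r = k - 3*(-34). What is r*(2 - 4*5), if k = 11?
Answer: -2034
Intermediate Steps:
r = 113 (r = 11 - 3*(-34) = 11 + 102 = 113)
r*(2 - 4*5) = 113*(2 - 4*5) = 113*(2 - 20) = 113*(-18) = -2034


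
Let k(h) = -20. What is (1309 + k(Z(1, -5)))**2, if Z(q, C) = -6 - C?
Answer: 1661521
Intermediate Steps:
(1309 + k(Z(1, -5)))**2 = (1309 - 20)**2 = 1289**2 = 1661521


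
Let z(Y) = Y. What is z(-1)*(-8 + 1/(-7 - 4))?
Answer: 89/11 ≈ 8.0909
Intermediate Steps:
z(-1)*(-8 + 1/(-7 - 4)) = -(-8 + 1/(-7 - 4)) = -(-8 + 1/(-11)) = -(-8 - 1/11) = -1*(-89/11) = 89/11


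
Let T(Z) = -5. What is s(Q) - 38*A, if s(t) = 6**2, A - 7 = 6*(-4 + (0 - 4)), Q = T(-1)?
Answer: 1594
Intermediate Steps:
Q = -5
A = -41 (A = 7 + 6*(-4 + (0 - 4)) = 7 + 6*(-4 - 4) = 7 + 6*(-8) = 7 - 48 = -41)
s(t) = 36
s(Q) - 38*A = 36 - 38*(-41) = 36 + 1558 = 1594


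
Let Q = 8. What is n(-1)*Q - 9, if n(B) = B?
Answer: -17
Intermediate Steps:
n(-1)*Q - 9 = -1*8 - 9 = -8 - 9 = -17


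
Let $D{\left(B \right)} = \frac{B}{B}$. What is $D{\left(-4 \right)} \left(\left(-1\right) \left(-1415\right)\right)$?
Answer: $1415$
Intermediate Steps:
$D{\left(B \right)} = 1$
$D{\left(-4 \right)} \left(\left(-1\right) \left(-1415\right)\right) = 1 \left(\left(-1\right) \left(-1415\right)\right) = 1 \cdot 1415 = 1415$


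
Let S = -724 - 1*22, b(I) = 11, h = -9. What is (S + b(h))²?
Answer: 540225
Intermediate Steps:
S = -746 (S = -724 - 22 = -746)
(S + b(h))² = (-746 + 11)² = (-735)² = 540225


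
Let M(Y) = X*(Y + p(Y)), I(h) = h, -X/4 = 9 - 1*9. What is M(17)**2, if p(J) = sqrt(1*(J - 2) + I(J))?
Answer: 0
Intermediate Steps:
X = 0 (X = -4*(9 - 1*9) = -4*(9 - 9) = -4*0 = 0)
p(J) = sqrt(-2 + 2*J) (p(J) = sqrt(1*(J - 2) + J) = sqrt(1*(-2 + J) + J) = sqrt((-2 + J) + J) = sqrt(-2 + 2*J))
M(Y) = 0 (M(Y) = 0*(Y + sqrt(-2 + 2*Y)) = 0)
M(17)**2 = 0**2 = 0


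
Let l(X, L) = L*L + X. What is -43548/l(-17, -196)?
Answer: -2292/2021 ≈ -1.1341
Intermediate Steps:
l(X, L) = X + L² (l(X, L) = L² + X = X + L²)
-43548/l(-17, -196) = -43548/(-17 + (-196)²) = -43548/(-17 + 38416) = -43548/38399 = -43548*1/38399 = -2292/2021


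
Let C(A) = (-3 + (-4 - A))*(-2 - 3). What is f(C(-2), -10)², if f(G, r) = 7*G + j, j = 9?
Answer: 33856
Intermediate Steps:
C(A) = 35 + 5*A (C(A) = (-7 - A)*(-5) = 35 + 5*A)
f(G, r) = 9 + 7*G (f(G, r) = 7*G + 9 = 9 + 7*G)
f(C(-2), -10)² = (9 + 7*(35 + 5*(-2)))² = (9 + 7*(35 - 10))² = (9 + 7*25)² = (9 + 175)² = 184² = 33856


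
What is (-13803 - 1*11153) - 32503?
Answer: -57459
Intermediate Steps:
(-13803 - 1*11153) - 32503 = (-13803 - 11153) - 32503 = -24956 - 32503 = -57459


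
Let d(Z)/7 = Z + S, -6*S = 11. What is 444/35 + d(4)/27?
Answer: 75113/5670 ≈ 13.247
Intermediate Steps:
S = -11/6 (S = -⅙*11 = -11/6 ≈ -1.8333)
d(Z) = -77/6 + 7*Z (d(Z) = 7*(Z - 11/6) = 7*(-11/6 + Z) = -77/6 + 7*Z)
444/35 + d(4)/27 = 444/35 + (-77/6 + 7*4)/27 = 444*(1/35) + (-77/6 + 28)*(1/27) = 444/35 + (91/6)*(1/27) = 444/35 + 91/162 = 75113/5670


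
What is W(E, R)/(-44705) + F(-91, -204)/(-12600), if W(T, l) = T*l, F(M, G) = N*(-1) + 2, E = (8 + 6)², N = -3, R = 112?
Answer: -11072749/22531320 ≈ -0.49144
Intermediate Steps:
E = 196 (E = 14² = 196)
F(M, G) = 5 (F(M, G) = -3*(-1) + 2 = 3 + 2 = 5)
W(E, R)/(-44705) + F(-91, -204)/(-12600) = (196*112)/(-44705) + 5/(-12600) = 21952*(-1/44705) + 5*(-1/12600) = -21952/44705 - 1/2520 = -11072749/22531320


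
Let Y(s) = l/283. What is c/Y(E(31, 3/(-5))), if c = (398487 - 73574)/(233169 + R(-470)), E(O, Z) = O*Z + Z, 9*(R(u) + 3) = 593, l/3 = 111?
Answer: 91950379/77666219 ≈ 1.1839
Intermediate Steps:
l = 333 (l = 3*111 = 333)
R(u) = 566/9 (R(u) = -3 + (⅑)*593 = -3 + 593/9 = 566/9)
E(O, Z) = Z + O*Z
Y(s) = 333/283
c = 2924217/2099087 (c = (398487 - 73574)/(233169 + 566/9) = 324913/(2099087/9) = 324913*(9/2099087) = 2924217/2099087 ≈ 1.3931)
c/Y(E(31, 3/(-5))) = 2924217/(2099087*(333/283)) = (2924217/2099087)*(283/333) = 91950379/77666219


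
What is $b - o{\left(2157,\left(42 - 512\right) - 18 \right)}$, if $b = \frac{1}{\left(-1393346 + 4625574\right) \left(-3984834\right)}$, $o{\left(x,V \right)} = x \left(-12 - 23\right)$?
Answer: $\frac{972367448816325239}{12879892030152} \approx 75495.0$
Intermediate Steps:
$o{\left(x,V \right)} = - 35 x$ ($o{\left(x,V \right)} = x \left(-35\right) = - 35 x$)
$b = - \frac{1}{12879892030152}$ ($b = \frac{1}{3232228} \left(- \frac{1}{3984834}\right) = - \frac{1}{12879892030152} \approx -7.764 \cdot 10^{-14}$)
$b - o{\left(2157,\left(42 - 512\right) - 18 \right)} = - \frac{1}{12879892030152} - \left(-35\right) 2157 = - \frac{1}{12879892030152} - -75495 = - \frac{1}{12879892030152} + 75495 = \frac{972367448816325239}{12879892030152}$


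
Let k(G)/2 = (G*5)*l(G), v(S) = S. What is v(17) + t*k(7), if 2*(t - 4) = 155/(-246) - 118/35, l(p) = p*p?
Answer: 1691105/246 ≈ 6874.4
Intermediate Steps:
l(p) = p**2
t = 34427/17220 (t = 4 + (155/(-246) - 118/35)/2 = 4 + (155*(-1/246) - 118*1/35)/2 = 4 + (-155/246 - 118/35)/2 = 4 + (1/2)*(-34453/8610) = 4 - 34453/17220 = 34427/17220 ≈ 1.9992)
k(G) = 10*G**3 (k(G) = 2*((G*5)*G**2) = 2*((5*G)*G**2) = 2*(5*G**3) = 10*G**3)
v(17) + t*k(7) = 17 + 34427*(10*7**3)/17220 = 17 + 34427*(10*343)/17220 = 17 + (34427/17220)*3430 = 17 + 1686923/246 = 1691105/246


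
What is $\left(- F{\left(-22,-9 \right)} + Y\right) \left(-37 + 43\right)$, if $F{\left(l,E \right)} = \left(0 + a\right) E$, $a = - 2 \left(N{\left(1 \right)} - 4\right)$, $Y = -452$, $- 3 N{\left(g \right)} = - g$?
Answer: $-2316$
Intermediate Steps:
$N{\left(g \right)} = \frac{g}{3}$ ($N{\left(g \right)} = - \frac{\left(-1\right) g}{3} = \frac{g}{3}$)
$a = \frac{22}{3}$ ($a = - 2 \left(\frac{1}{3} \cdot 1 - 4\right) = - 2 \left(\frac{1}{3} - 4\right) = - \frac{2 \left(-11\right)}{3} = \left(-1\right) \left(- \frac{22}{3}\right) = \frac{22}{3} \approx 7.3333$)
$F{\left(l,E \right)} = \frac{22 E}{3}$ ($F{\left(l,E \right)} = \left(0 + \frac{22}{3}\right) E = \frac{22 E}{3}$)
$\left(- F{\left(-22,-9 \right)} + Y\right) \left(-37 + 43\right) = \left(- \frac{22 \left(-9\right)}{3} - 452\right) \left(-37 + 43\right) = \left(\left(-1\right) \left(-66\right) - 452\right) 6 = \left(66 - 452\right) 6 = \left(-386\right) 6 = -2316$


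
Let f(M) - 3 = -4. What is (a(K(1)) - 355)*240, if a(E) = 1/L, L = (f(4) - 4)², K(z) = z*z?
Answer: -425952/5 ≈ -85190.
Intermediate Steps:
f(M) = -1 (f(M) = 3 - 4 = -1)
K(z) = z²
L = 25 (L = (-1 - 4)² = (-5)² = 25)
a(E) = 1/25
(a(K(1)) - 355)*240 = (1/25 - 355)*240 = -8874/25*240 = -425952/5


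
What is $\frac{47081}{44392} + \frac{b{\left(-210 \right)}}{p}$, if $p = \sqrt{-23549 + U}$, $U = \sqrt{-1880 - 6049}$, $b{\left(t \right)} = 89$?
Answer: $\frac{47081}{44392} + \frac{89}{\sqrt{-23549 + 3 i \sqrt{881}}} \approx 1.0617 - 0.57996 i$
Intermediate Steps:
$U = 3 i \sqrt{881}$ ($U = \sqrt{-7929} = 3 i \sqrt{881} \approx 89.045 i$)
$p = \sqrt{-23549 + 3 i \sqrt{881}} \approx 0.2901 + 153.46 i$
$\frac{47081}{44392} + \frac{b{\left(-210 \right)}}{p} = \frac{47081}{44392} + \frac{89}{\sqrt{-23549 + 3 i \sqrt{881}}}$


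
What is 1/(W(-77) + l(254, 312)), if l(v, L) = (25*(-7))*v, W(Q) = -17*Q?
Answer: -1/43141 ≈ -2.3180e-5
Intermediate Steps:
l(v, L) = -175*v
1/(W(-77) + l(254, 312)) = 1/(-17*(-77) - 175*254) = 1/(1309 - 44450) = 1/(-43141) = -1/43141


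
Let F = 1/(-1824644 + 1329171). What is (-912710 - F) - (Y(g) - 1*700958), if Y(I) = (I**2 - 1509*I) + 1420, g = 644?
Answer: 170387219025/495473 ≈ 3.4389e+5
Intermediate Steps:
Y(I) = 1420 + I**2 - 1509*I
F = -1/495473 (F = 1/(-495473) = -1/495473 ≈ -2.0183e-6)
(-912710 - F) - (Y(g) - 1*700958) = (-912710 - 1*(-1/495473)) - ((1420 + 644**2 - 1509*644) - 1*700958) = (-912710 + 1/495473) - ((1420 + 414736 - 971796) - 700958) = -452223161829/495473 - (-555640 - 700958) = -452223161829/495473 - 1*(-1256598) = -452223161829/495473 + 1256598 = 170387219025/495473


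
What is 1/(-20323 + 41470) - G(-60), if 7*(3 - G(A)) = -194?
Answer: -649514/21147 ≈ -30.714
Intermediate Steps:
G(A) = 215/7 (G(A) = 3 - 1/7*(-194) = 3 + 194/7 = 215/7)
1/(-20323 + 41470) - G(-60) = 1/(-20323 + 41470) - 1*215/7 = 1/21147 - 215/7 = -649514/21147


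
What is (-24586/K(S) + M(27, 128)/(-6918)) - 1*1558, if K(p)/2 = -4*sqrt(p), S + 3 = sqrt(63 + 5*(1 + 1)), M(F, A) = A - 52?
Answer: -5389160/3459 + 12293/(4*sqrt(-3 + sqrt(73))) ≈ -252.78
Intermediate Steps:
M(F, A) = -52 + A
S = -3 + sqrt(73) (S = -3 + sqrt(63 + 5*(1 + 1)) = -3 + sqrt(63 + 5*2) = -3 + sqrt(63 + 10) = -3 + sqrt(73) ≈ 5.5440)
K(p) = -8*sqrt(p) (K(p) = 2*(-4*sqrt(p)) = -8*sqrt(p))
(-24586/K(S) + M(27, 128)/(-6918)) - 1*1558 = (-24586*(-1/(8*sqrt(-3 + sqrt(73)))) + (-52 + 128)/(-6918)) - 1*1558 = (-(-12293)/(4*sqrt(-3 + sqrt(73))) + 76*(-1/6918)) - 1558 = (12293/(4*sqrt(-3 + sqrt(73))) - 38/3459) - 1558 = (-38/3459 + 12293/(4*sqrt(-3 + sqrt(73)))) - 1558 = -5389160/3459 + 12293/(4*sqrt(-3 + sqrt(73)))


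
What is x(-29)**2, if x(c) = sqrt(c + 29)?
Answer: 0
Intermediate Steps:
x(c) = sqrt(29 + c)
x(-29)**2 = (sqrt(29 - 29))**2 = (sqrt(0))**2 = 0**2 = 0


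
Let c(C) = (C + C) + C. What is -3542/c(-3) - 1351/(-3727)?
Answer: 13213193/33543 ≈ 393.92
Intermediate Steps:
c(C) = 3*C (c(C) = 2*C + C = 3*C)
-3542/c(-3) - 1351/(-3727) = -3542/(3*(-3)) - 1351/(-3727) = -3542/(-9) - 1351*(-1/3727) = -3542*(-⅑) + 1351/3727 = 3542/9 + 1351/3727 = 13213193/33543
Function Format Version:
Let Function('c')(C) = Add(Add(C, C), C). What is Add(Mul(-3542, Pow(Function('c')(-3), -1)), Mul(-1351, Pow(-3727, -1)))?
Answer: Rational(13213193, 33543) ≈ 393.92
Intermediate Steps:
Function('c')(C) = Mul(3, C) (Function('c')(C) = Add(Mul(2, C), C) = Mul(3, C))
Add(Mul(-3542, Pow(Function('c')(-3), -1)), Mul(-1351, Pow(-3727, -1))) = Add(Mul(-3542, Pow(Mul(3, -3), -1)), Mul(-1351, Pow(-3727, -1))) = Add(Mul(-3542, Pow(-9, -1)), Mul(-1351, Rational(-1, 3727))) = Add(Mul(-3542, Rational(-1, 9)), Rational(1351, 3727)) = Add(Rational(3542, 9), Rational(1351, 3727)) = Rational(13213193, 33543)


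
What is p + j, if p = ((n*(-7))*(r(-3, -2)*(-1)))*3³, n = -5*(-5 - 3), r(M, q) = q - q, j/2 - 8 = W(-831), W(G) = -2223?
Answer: -4430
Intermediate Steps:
j = -4430 (j = 16 + 2*(-2223) = 16 - 4446 = -4430)
r(M, q) = 0
n = 40 (n = -5*(-8) = 40)
p = 0 (p = ((40*(-7))*(0*(-1)))*3³ = -280*0*27 = 0*27 = 0)
p + j = 0 - 4430 = -4430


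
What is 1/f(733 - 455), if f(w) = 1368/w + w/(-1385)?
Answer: 192515/908698 ≈ 0.21186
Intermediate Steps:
f(w) = 1368/w - w/1385 (f(w) = 1368/w + w*(-1/1385) = 1368/w - w/1385)
1/f(733 - 455) = 1/(1368/(733 - 455) - (733 - 455)/1385) = 1/(1368/278 - 1/1385*278) = 1/(1368*(1/278) - 278/1385) = 1/(684/139 - 278/1385) = 1/(908698/192515) = 192515/908698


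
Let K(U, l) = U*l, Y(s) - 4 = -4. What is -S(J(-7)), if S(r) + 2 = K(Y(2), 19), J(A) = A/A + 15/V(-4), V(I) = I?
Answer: 2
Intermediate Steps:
Y(s) = 0 (Y(s) = 4 - 4 = 0)
J(A) = -11/4 (J(A) = A/A + 15/(-4) = 1 + 15*(-¼) = 1 - 15/4 = -11/4)
S(r) = -2 (S(r) = -2 + 0*19 = -2 + 0 = -2)
-S(J(-7)) = -1*(-2) = 2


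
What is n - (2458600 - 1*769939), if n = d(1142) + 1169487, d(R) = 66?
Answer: -519108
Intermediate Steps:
n = 1169553 (n = 66 + 1169487 = 1169553)
n - (2458600 - 1*769939) = 1169553 - (2458600 - 1*769939) = 1169553 - (2458600 - 769939) = 1169553 - 1*1688661 = 1169553 - 1688661 = -519108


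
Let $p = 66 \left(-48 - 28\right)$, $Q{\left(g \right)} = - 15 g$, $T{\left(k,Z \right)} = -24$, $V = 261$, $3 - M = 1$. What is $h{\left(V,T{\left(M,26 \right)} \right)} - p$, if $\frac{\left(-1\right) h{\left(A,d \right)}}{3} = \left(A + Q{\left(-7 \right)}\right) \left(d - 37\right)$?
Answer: $71994$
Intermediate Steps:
$M = 2$ ($M = 3 - 1 = 2$)
$h{\left(A,d \right)} = - 3 \left(-37 + d\right) \left(105 + A\right)$ ($h{\left(A,d \right)} = - 3 \left(A - -105\right) \left(d - 37\right) = - 3 \left(A + 105\right) \left(-37 + d\right) = - 3 \left(105 + A\right) \left(-37 + d\right) = - 3 \left(-37 + d\right) \left(105 + A\right)$)
$p = -5016$ ($p = 66 \left(-76\right) = -5016$)
$h{\left(V,T{\left(M,26 \right)} \right)} - p = \left(11655 - -7560 + 111 \cdot 261 - 783 \left(-24\right)\right) - -5016 = \left(11655 + 7560 + 28971 + 18792\right) + 5016 = 66978 + 5016 = 71994$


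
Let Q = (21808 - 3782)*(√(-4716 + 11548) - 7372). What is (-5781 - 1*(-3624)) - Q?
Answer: 132885515 - 72104*√427 ≈ 1.3140e+8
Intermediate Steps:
Q = -132887672 + 72104*√427 (Q = 18026*(√6832 - 7372) = 18026*(4*√427 - 7372) = 18026*(-7372 + 4*√427) = -132887672 + 72104*√427 ≈ -1.3140e+8)
(-5781 - 1*(-3624)) - Q = (-5781 - 1*(-3624)) - (-132887672 + 72104*√427) = (-5781 + 3624) + (132887672 - 72104*√427) = -2157 + (132887672 - 72104*√427) = 132885515 - 72104*√427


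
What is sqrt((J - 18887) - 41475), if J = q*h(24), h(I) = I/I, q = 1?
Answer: I*sqrt(60361) ≈ 245.68*I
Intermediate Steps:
h(I) = 1
J = 1 (J = 1*1 = 1)
sqrt((J - 18887) - 41475) = sqrt((1 - 18887) - 41475) = sqrt(-18886 - 41475) = sqrt(-60361) = I*sqrt(60361)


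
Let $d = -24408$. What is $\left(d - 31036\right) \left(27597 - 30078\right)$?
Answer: $137556564$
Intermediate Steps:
$\left(d - 31036\right) \left(27597 - 30078\right) = \left(-24408 - 31036\right) \left(27597 - 30078\right) = \left(-55444\right) \left(-2481\right) = 137556564$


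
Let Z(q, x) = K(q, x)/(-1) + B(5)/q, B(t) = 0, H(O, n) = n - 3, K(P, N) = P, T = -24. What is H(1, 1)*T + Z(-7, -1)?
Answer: 55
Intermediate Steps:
H(O, n) = -3 + n
Z(q, x) = -q (Z(q, x) = q/(-1) + 0/q = q*(-1) + 0 = -q + 0 = -q)
H(1, 1)*T + Z(-7, -1) = (-3 + 1)*(-24) - 1*(-7) = -2*(-24) + 7 = 48 + 7 = 55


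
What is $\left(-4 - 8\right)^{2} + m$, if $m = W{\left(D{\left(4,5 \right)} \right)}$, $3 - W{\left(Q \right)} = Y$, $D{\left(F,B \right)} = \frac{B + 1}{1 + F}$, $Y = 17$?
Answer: $130$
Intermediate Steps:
$D{\left(F,B \right)} = \frac{1 + B}{1 + F}$
$W{\left(Q \right)} = -14$ ($W{\left(Q \right)} = 3 - 17 = -14$)
$m = -14$
$\left(-4 - 8\right)^{2} + m = \left(-4 - 8\right)^{2} - 14 = \left(-12\right)^{2} - 14 = 144 - 14 = 130$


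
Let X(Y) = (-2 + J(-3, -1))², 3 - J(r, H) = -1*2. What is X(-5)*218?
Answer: 1962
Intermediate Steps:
J(r, H) = 5 (J(r, H) = 3 - (-1)*2 = 3 - 1*(-2) = 3 + 2 = 5)
X(Y) = 9 (X(Y) = (-2 + 5)² = 3² = 9)
X(-5)*218 = 9*218 = 1962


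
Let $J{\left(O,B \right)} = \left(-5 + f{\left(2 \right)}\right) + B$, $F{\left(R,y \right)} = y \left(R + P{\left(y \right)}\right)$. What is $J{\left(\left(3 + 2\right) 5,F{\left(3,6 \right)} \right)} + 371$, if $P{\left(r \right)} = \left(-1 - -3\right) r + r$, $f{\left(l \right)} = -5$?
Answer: $487$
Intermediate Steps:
$P{\left(r \right)} = 3 r$ ($P{\left(r \right)} = \left(-1 + 3\right) r + r = 2 r + r = 3 r$)
$F{\left(R,y \right)} = y \left(R + 3 y\right)$
$J{\left(O,B \right)} = -10 + B$ ($J{\left(O,B \right)} = \left(-5 - 5\right) + B = -10 + B$)
$J{\left(\left(3 + 2\right) 5,F{\left(3,6 \right)} \right)} + 371 = \left(-10 + 6 \left(3 + 3 \cdot 6\right)\right) + 371 = \left(-10 + 6 \left(3 + 18\right)\right) + 371 = \left(-10 + 6 \cdot 21\right) + 371 = \left(-10 + 126\right) + 371 = 116 + 371 = 487$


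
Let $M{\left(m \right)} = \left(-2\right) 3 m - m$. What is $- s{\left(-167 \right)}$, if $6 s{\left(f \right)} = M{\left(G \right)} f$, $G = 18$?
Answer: $-3507$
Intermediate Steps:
$M{\left(m \right)} = - 7 m$ ($M{\left(m \right)} = - 6 m - m = - 7 m$)
$s{\left(f \right)} = - 21 f$ ($s{\left(f \right)} = \frac{\left(-7\right) 18 f}{6} = \frac{\left(-126\right) f}{6} = - 21 f$)
$- s{\left(-167 \right)} = - \left(-21\right) \left(-167\right) = \left(-1\right) 3507 = -3507$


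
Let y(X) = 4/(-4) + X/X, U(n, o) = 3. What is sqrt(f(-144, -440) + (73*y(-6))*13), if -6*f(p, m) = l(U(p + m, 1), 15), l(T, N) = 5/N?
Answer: I*sqrt(2)/6 ≈ 0.2357*I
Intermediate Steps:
f(p, m) = -1/18 (f(p, m) = -5/(6*15) = -1/6*1/3 = -1/18)
y(X) = 0 (y(X) = 4*(-1/4) + 1 = -1 + 1 = 0)
sqrt(f(-144, -440) + (73*y(-6))*13) = sqrt(-1/18 + (73*0)*13) = sqrt(-1/18 + 0*13) = sqrt(-1/18 + 0) = sqrt(-1/18) = I*sqrt(2)/6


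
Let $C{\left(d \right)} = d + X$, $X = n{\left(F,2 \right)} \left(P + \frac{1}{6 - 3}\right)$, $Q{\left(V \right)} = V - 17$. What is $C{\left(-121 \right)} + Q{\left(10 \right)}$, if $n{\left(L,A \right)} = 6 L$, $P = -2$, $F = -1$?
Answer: $-118$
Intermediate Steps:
$Q{\left(V \right)} = -17 + V$
$X = 10$ ($X = 6 \left(-1\right) \left(-2 + \frac{1}{6 - 3}\right) = - 6 \left(-2 + \frac{1}{3}\right) = \left(-6\right) \left(- \frac{5}{3}\right) = 10$)
$C{\left(d \right)} = 10 + d$ ($C{\left(d \right)} = d + 10 = 10 + d$)
$C{\left(-121 \right)} + Q{\left(10 \right)} = \left(10 - 121\right) + \left(-17 + 10\right) = -111 - 7 = -118$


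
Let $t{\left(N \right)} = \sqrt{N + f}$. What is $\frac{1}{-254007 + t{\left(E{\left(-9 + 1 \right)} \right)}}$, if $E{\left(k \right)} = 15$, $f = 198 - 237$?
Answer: $- \frac{84669}{21506518691} - \frac{2 i \sqrt{6}}{64519556073} \approx -3.9369 \cdot 10^{-6} - 7.593 \cdot 10^{-11} i$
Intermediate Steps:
$f = -39$ ($f = 198 - 237 = -39$)
$t{\left(N \right)} = \sqrt{-39 + N}$ ($t{\left(N \right)} = \sqrt{N - 39} = \sqrt{-39 + N}$)
$\frac{1}{-254007 + t{\left(E{\left(-9 + 1 \right)} \right)}} = \frac{1}{-254007 + \sqrt{-39 + 15}} = \frac{1}{-254007 + \sqrt{-24}} = \frac{1}{-254007 + 2 i \sqrt{6}}$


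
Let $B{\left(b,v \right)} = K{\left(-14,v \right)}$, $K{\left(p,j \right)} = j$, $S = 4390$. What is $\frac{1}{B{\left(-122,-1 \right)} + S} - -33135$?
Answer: $\frac{145429516}{4389} \approx 33135.0$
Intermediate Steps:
$B{\left(b,v \right)} = v$
$\frac{1}{B{\left(-122,-1 \right)} + S} - -33135 = \frac{1}{-1 + 4390} - -33135 = \frac{1}{4389} + 33135 = \frac{145429516}{4389}$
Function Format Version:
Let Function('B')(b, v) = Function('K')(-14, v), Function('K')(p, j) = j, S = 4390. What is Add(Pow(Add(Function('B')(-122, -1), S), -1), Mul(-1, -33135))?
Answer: Rational(145429516, 4389) ≈ 33135.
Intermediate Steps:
Function('B')(b, v) = v
Add(Pow(Add(Function('B')(-122, -1), S), -1), Mul(-1, -33135)) = Add(Pow(Add(-1, 4390), -1), Mul(-1, -33135)) = Add(Pow(4389, -1), 33135) = Add(Rational(1, 4389), 33135) = Rational(145429516, 4389)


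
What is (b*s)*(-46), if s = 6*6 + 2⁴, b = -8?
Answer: 19136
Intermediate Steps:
s = 52 (s = 36 + 16 = 52)
(b*s)*(-46) = -8*52*(-46) = -416*(-46) = 19136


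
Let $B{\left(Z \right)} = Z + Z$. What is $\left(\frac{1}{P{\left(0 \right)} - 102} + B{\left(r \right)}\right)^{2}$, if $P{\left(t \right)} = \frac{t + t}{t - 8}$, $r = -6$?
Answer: $\frac{1500625}{10404} \approx 144.24$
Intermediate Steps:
$P{\left(t \right)} = \frac{2 t}{-8 + t}$
$B{\left(Z \right)} = 2 Z$
$\left(\frac{1}{P{\left(0 \right)} - 102} + B{\left(r \right)}\right)^{2} = \left(\frac{1}{2 \cdot 0 \frac{1}{-8 + 0} - 102} + 2 \left(-6\right)\right)^{2} = \left(\frac{1}{2 \cdot 0 \frac{1}{-8} - 102} - 12\right)^{2} = \left(\frac{1}{2 \cdot 0 \left(- \frac{1}{8}\right) - 102} - 12\right)^{2} = \left(\frac{1}{0 - 102} - 12\right)^{2} = \left(\frac{1}{-102} - 12\right)^{2} = \left(- \frac{1}{102} - 12\right)^{2} = \left(- \frac{1225}{102}\right)^{2} = \frac{1500625}{10404}$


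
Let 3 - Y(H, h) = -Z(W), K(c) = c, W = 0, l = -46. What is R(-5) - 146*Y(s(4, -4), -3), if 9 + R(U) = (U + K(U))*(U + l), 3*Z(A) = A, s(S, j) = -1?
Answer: 63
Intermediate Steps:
Z(A) = A/3
R(U) = -9 + 2*U*(-46 + U) (R(U) = -9 + (U + U)*(U - 46) = -9 + (2*U)*(-46 + U) = -9 + 2*U*(-46 + U))
Y(H, h) = 3 (Y(H, h) = 3 - (-1)*(1/3)*0 = 3 - (-1)*0 = 3 - 1*0 = 3 + 0 = 3)
R(-5) - 146*Y(s(4, -4), -3) = (-9 - 92*(-5) + 2*(-5)**2) - 146*3 = (-9 + 460 + 2*25) - 1*438 = (-9 + 460 + 50) - 438 = 501 - 438 = 63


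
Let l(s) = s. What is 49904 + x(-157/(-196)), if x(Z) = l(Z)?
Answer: 9781341/196 ≈ 49905.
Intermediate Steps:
x(Z) = Z
49904 + x(-157/(-196)) = 49904 - 157/(-196) = 49904 - 157*(-1/196) = 49904 + 157/196 = 9781341/196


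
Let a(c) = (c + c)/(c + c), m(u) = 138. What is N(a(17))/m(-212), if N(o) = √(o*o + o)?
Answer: √2/138 ≈ 0.010248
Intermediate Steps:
a(c) = 1 (a(c) = (2*c)/((2*c)) = (2*c)*(1/(2*c)) = 1)
N(o) = √(o + o²) (N(o) = √(o² + o) = √(o + o²))
N(a(17))/m(-212) = √(1*(1 + 1))/138 = √(1*2)*(1/138) = √2*(1/138) = √2/138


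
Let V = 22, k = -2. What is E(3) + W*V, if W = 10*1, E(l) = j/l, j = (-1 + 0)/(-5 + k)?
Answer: 4621/21 ≈ 220.05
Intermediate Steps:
j = ⅐ (j = (-1 + 0)/(-5 - 2) = -1/(-7) = -1*(-⅐) = ⅐ ≈ 0.14286)
E(l) = 1/(7*l)
W = 10
E(3) + W*V = (⅐)/3 + 10*22 = (⅐)*(⅓) + 220 = 1/21 + 220 = 4621/21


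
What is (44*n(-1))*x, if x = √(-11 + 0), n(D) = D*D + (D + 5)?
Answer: 220*I*√11 ≈ 729.66*I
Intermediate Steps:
n(D) = 5 + D + D² (n(D) = D² + (5 + D) = 5 + D + D²)
x = I*√11 (x = √(-11) = I*√11 ≈ 3.3166*I)
(44*n(-1))*x = (44*(5 - 1 + (-1)²))*(I*√11) = (44*(5 - 1 + 1))*(I*√11) = (44*5)*(I*√11) = 220*(I*√11) = 220*I*√11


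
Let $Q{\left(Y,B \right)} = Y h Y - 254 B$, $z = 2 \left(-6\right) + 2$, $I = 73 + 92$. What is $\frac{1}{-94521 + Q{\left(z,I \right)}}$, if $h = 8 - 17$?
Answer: $- \frac{1}{137331} \approx -7.2817 \cdot 10^{-6}$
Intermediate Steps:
$h = -9$
$I = 165$
$z = -10$ ($z = -12 + 2 = -10$)
$Q{\left(Y,B \right)} = - 254 B - 9 Y^{2}$ ($Q{\left(Y,B \right)} = Y \left(-9\right) Y - 254 B = - 9 Y Y - 254 B = - 9 Y^{2} - 254 B = - 254 B - 9 Y^{2}$)
$\frac{1}{-94521 + Q{\left(z,I \right)}} = \frac{1}{-94521 - \left(41910 + 9 \left(-10\right)^{2}\right)} = \frac{1}{-94521 - 42810} = \frac{1}{-137331} = - \frac{1}{137331}$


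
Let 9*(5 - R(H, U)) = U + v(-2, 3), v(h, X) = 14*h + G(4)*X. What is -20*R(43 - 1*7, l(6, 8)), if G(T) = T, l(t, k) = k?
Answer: -1060/9 ≈ -117.78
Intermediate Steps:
v(h, X) = 4*X + 14*h (v(h, X) = 14*h + 4*X = 4*X + 14*h)
R(H, U) = 61/9 - U/9 (R(H, U) = 5 - (U + (4*3 + 14*(-2)))/9 = 5 - (U + (12 - 28))/9 = 5 - (U - 16)/9 = 5 - (-16 + U)/9 = 5 + (16/9 - U/9) = 61/9 - U/9)
-20*R(43 - 1*7, l(6, 8)) = -20*(61/9 - ⅑*8) = -20*(61/9 - 8/9) = -20*53/9 = -1060/9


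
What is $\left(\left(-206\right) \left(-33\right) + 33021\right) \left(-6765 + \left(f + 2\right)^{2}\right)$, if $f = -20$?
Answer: $-256474179$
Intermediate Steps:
$\left(\left(-206\right) \left(-33\right) + 33021\right) \left(-6765 + \left(f + 2\right)^{2}\right) = \left(\left(-206\right) \left(-33\right) + 33021\right) \left(-6765 + \left(-20 + 2\right)^{2}\right) = \left(6798 + 33021\right) \left(-6765 + \left(-18\right)^{2}\right) = 39819 \left(-6765 + 324\right) = 39819 \left(-6441\right) = -256474179$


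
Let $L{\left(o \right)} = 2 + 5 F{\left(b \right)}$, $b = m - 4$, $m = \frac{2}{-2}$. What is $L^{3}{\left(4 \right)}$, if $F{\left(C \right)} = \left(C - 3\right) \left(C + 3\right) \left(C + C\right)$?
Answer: $-508169592$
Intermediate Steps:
$m = -1$ ($m = 2 \left(- \frac{1}{2}\right) = -1$)
$b = -5$ ($b = -1 - 4 = -5$)
$F{\left(C \right)} = 2 C \left(-3 + C\right) \left(3 + C\right)$ ($F{\left(C \right)} = \left(-3 + C\right) \left(3 + C\right) 2 C = 2 C \left(-3 + C\right) \left(3 + C\right)$)
$L{\left(o \right)} = -798$ ($L{\left(o \right)} = 2 + 5 \cdot 2 \left(-5\right) \left(-9 + \left(-5\right)^{2}\right) = 2 + 5 \cdot 2 \left(-5\right) \left(-9 + 25\right) = 2 + 5 \cdot 2 \left(-5\right) 16 = 2 + 5 \left(-160\right) = 2 - 800 = -798$)
$L^{3}{\left(4 \right)} = \left(-798\right)^{3} = -508169592$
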